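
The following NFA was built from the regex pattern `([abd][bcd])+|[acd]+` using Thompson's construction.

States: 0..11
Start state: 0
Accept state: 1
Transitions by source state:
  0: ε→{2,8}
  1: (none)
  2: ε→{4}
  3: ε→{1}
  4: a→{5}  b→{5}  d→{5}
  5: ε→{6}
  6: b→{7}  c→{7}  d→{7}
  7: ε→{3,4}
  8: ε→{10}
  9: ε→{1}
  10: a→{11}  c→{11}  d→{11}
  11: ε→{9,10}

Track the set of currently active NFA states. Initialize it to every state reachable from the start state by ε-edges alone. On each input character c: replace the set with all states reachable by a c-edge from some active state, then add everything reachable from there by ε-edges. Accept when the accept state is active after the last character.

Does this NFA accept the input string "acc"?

start: ε-closure({0}) = {0,2,4,8,10}
'a' @ 1: {1,5,6,9,10,11}  [accepting]
'c' @ 2: {1,3,4,7,9,10,11}  [accepting]
'c' @ 3: {1,9,10,11}  [accepting]
end set {1,9,10,11} — state 1 in

Answer: ACCEPT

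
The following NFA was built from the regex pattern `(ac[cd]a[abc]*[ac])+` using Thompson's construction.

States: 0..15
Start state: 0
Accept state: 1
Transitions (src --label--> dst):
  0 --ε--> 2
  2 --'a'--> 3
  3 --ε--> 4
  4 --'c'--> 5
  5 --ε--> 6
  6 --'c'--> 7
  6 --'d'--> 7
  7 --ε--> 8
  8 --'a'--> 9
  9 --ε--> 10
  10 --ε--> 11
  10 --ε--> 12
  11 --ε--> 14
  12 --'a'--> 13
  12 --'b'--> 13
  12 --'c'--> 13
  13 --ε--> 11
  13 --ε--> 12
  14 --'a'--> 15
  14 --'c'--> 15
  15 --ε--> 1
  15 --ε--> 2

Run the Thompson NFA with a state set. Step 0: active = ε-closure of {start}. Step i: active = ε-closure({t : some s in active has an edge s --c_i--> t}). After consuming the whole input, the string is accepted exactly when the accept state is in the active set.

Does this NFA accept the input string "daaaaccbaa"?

Answer: REJECT

Steps:
start: ε-closure({0}) = {0,2}
'd' @ 1: {}  — state set empty
rest 'aaaaccbaa' ignored (set empty)
after full input: {}  (accept=1 not in)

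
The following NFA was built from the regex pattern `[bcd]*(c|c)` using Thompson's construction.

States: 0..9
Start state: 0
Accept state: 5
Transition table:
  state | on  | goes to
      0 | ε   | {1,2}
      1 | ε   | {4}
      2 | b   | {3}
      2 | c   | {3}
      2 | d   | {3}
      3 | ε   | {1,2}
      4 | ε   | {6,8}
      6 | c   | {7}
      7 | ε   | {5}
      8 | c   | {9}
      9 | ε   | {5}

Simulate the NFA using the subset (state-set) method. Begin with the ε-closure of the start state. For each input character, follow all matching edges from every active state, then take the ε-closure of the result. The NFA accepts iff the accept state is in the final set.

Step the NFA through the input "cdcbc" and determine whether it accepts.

Answer: ACCEPT

Steps:
initial (ε-close {0}): {0,1,2,4,6,8}
'c' @ 1: {1,2,3,4,5,6,7,8,9}  [accepting]
'd' @ 2: {1,2,3,4,6,8}
'c' @ 3: {1,2,3,4,5,6,7,8,9}  [accepting]
'b' @ 4: {1,2,3,4,6,8}
'c' @ 5: {1,2,3,4,5,6,7,8,9}  [accepting]
final: {1,2,3,4,5,6,7,8,9}; accept 5 in set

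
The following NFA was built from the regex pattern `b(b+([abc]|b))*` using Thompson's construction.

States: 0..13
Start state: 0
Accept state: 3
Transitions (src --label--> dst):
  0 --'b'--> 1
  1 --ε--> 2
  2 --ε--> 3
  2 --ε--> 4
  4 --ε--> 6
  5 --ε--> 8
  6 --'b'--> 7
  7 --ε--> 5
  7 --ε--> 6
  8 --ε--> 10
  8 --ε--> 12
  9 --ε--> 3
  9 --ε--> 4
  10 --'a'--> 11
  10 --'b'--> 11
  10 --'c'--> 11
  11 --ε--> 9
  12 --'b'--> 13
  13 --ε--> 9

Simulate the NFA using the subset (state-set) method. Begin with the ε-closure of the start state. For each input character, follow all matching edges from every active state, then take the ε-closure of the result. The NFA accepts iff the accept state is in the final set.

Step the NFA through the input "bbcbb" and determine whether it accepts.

Answer: ACCEPT

Trace:
start: ε-closure({0}) = {0}
'b' @ 1: {1,2,3,4,6}  [accepting]
'b' @ 2: {5,6,7,8,10,12}
'c' @ 3: {3,4,6,9,11}  [accepting]
'b' @ 4: {5,6,7,8,10,12}
'b' @ 5: {3,4,5,6,7,8,9,10,11,12,13}  [accepting]
end set {3,4,5,6,7,8,9,10,11,12,13} — state 3 in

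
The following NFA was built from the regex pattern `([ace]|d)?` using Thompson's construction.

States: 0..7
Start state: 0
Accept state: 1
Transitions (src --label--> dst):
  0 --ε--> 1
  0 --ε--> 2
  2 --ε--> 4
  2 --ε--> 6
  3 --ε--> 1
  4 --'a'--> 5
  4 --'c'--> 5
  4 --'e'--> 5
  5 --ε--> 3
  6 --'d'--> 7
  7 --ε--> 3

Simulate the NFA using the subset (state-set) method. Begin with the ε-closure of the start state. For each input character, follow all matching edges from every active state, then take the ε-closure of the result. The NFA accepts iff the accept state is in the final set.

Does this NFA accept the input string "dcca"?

initial (ε-close {0}): {0,1,2,4,6}
'd' @ 1: {1,3,7}  ✓accept
'c' @ 2: {}  — state set empty
rest 'ca' ignored (set empty)
after full input: {}  (accept=1 not in)

Answer: REJECT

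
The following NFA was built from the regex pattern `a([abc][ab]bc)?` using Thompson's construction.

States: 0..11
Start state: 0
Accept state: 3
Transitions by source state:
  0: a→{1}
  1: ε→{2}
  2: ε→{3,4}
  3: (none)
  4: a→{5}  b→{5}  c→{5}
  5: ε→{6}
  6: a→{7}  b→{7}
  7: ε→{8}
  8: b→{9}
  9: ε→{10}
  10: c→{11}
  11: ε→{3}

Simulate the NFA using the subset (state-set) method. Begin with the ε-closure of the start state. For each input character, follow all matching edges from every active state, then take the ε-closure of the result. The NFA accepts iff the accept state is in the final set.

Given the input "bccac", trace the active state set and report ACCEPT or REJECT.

S₀ = ε-closure({0}) = {0}
'b' @ 1: {}  — dead — no transitions
rest 'ccac' ignored (set empty)
end set {} — state 3 not in

Answer: REJECT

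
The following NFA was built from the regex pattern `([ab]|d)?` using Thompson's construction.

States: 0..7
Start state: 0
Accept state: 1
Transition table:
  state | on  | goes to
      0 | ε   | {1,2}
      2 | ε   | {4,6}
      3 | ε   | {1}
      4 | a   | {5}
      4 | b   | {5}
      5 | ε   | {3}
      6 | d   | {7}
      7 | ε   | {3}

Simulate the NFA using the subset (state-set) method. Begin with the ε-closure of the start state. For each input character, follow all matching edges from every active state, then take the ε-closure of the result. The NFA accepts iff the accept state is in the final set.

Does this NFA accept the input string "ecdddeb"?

Answer: REJECT

Trace:
start: ε-closure({0}) = {0,1,2,4,6}
'e' @ 1: {}  — state set empty
rest 'cdddeb' ignored (set empty)
after full input: {}  (accept=1 not in)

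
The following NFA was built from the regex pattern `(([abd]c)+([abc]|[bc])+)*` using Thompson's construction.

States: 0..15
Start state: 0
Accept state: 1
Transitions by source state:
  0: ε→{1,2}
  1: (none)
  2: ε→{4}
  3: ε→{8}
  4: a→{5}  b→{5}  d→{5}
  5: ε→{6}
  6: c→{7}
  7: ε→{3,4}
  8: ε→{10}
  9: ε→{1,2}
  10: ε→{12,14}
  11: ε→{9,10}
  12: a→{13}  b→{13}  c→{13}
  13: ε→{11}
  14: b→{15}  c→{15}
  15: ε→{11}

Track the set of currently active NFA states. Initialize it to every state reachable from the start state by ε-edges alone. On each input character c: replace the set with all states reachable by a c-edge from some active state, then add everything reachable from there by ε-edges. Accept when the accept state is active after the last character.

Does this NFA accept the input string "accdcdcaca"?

Answer: ACCEPT

Steps:
initial (ε-close {0}): {0,1,2,4}
'a' @ 1: {5,6}
'c' @ 2: {3,4,7,8,10,12,14}
'c' @ 3: {1,2,4,9,10,11,12,13,14,15}  (accept∈set)
'd' @ 4: {5,6}
'c' @ 5: {3,4,7,8,10,12,14}
'd' @ 6: {5,6}
'c' @ 7: {3,4,7,8,10,12,14}
'a' @ 8: {1,2,4,5,6,9,10,11,12,13,14}  (accept∈set)
'c' @ 9: {1,2,3,4,7,8,9,10,11,12,13,14,15}  (accept∈set)
'a' @ 10: {1,2,4,5,6,9,10,11,12,13,14}  (accept∈set)
after full input: {1,2,4,5,6,9,10,11,12,13,14}  (accept=1 in)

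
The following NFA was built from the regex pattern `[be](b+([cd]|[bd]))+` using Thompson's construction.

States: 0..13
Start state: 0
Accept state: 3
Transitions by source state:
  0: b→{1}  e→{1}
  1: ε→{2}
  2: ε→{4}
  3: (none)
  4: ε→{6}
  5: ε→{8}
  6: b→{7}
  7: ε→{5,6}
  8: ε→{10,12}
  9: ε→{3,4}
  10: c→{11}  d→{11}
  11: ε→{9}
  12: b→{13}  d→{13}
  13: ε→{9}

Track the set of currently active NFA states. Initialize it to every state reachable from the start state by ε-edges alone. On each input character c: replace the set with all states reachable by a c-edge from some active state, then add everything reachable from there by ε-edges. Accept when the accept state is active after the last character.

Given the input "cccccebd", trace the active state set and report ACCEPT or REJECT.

S₀ = ε-closure({0}) = {0}
'c' @ 1: {}  — dead — no transitions
rest 'ccccebd' ignored (set empty)
after full input: {}  (accept=3 not in)

Answer: REJECT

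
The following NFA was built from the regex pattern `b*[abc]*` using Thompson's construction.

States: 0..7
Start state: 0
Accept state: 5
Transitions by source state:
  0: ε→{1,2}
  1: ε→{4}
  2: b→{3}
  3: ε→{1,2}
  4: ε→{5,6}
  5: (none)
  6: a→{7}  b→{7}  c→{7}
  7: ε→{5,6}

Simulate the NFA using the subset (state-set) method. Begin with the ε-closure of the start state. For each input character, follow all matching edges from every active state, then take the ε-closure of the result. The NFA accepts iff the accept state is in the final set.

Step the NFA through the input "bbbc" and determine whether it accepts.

S₀ = ε-closure({0}) = {0,1,2,4,5,6}
'b' @ 1: {1,2,3,4,5,6,7}  ✓accept
'b' @ 2: {1,2,3,4,5,6,7}  ✓accept
'b' @ 3: {1,2,3,4,5,6,7}  ✓accept
'c' @ 4: {5,6,7}  ✓accept
final: {5,6,7}; accept 5 in set

Answer: ACCEPT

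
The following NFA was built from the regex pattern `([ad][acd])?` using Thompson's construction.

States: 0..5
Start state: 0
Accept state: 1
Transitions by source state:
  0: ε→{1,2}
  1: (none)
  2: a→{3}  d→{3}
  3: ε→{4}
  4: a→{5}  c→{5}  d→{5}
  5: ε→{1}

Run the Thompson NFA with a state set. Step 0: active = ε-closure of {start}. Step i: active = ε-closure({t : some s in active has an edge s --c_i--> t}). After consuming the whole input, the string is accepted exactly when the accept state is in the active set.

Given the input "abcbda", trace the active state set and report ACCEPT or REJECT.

Answer: REJECT

Derivation:
start: ε-closure({0}) = {0,1,2}
'a' @ 1: {3,4}
'b' @ 2: {}  — state set empty
rest 'cbda' ignored (set empty)
end set {} — state 1 not in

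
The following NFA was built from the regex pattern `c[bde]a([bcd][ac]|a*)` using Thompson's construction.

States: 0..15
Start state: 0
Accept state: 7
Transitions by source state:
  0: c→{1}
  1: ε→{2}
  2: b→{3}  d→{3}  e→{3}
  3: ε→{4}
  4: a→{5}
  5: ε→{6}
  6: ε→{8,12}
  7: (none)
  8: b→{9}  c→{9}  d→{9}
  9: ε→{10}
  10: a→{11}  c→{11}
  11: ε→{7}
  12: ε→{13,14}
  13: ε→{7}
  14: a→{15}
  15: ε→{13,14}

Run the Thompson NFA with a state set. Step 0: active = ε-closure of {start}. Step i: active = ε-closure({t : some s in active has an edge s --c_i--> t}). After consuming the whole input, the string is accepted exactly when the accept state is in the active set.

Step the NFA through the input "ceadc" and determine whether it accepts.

Answer: ACCEPT

Steps:
start: ε-closure({0}) = {0}
'c' @ 1: {1,2}
'e' @ 2: {3,4}
'a' @ 3: {5,6,7,8,12,13,14}  ✓accept
'd' @ 4: {9,10}
'c' @ 5: {7,11}  ✓accept
end set {7,11} — state 7 in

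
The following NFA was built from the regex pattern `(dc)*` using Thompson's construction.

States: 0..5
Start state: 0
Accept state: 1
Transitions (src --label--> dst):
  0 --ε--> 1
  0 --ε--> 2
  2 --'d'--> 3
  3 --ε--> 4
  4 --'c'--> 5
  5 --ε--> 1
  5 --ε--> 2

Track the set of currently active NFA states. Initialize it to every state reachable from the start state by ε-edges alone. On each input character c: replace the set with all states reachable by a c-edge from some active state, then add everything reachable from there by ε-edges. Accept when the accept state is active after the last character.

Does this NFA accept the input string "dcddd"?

S₀ = ε-closure({0}) = {0,1,2}
'd' @ 1: {3,4}
'c' @ 2: {1,2,5}  ✓accept
'd' @ 3: {3,4}
'd' @ 4: {}  — dead — no transitions
rest 'd' ignored (set empty)
final: {}; accept 1 not in set

Answer: REJECT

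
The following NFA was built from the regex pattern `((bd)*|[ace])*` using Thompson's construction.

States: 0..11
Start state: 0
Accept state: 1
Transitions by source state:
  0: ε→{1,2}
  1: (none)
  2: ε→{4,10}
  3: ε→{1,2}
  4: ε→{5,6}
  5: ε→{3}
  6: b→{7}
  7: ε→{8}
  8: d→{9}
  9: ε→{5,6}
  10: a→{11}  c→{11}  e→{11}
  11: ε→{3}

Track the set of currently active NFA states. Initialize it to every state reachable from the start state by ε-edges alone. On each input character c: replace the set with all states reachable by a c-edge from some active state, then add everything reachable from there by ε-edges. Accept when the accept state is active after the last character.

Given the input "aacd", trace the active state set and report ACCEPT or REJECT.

S₀ = ε-closure({0}) = {0,1,2,3,4,5,6,10}
'a' @ 1: {1,2,3,4,5,6,10,11}  ✓accept
'a' @ 2: {1,2,3,4,5,6,10,11}  ✓accept
'c' @ 3: {1,2,3,4,5,6,10,11}  ✓accept
'd' @ 4: {}  — no active states
final: {}; accept 1 not in set

Answer: REJECT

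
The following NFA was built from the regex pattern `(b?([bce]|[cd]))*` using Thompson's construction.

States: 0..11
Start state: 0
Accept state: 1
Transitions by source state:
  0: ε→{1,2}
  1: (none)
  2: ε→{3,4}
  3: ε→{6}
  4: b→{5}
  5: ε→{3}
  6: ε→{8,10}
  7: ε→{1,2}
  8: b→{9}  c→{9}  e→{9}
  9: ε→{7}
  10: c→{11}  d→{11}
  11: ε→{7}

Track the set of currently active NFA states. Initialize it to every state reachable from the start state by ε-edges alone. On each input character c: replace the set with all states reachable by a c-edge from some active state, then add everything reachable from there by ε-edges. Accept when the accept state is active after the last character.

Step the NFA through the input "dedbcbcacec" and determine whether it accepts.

start: ε-closure({0}) = {0,1,2,3,4,6,8,10}
'd' @ 1: {1,2,3,4,6,7,8,10,11}  (accept∈set)
'e' @ 2: {1,2,3,4,6,7,8,9,10}  (accept∈set)
'd' @ 3: {1,2,3,4,6,7,8,10,11}  (accept∈set)
'b' @ 4: {1,2,3,4,5,6,7,8,9,10}  (accept∈set)
'c' @ 5: {1,2,3,4,6,7,8,9,10,11}  (accept∈set)
'b' @ 6: {1,2,3,4,5,6,7,8,9,10}  (accept∈set)
'c' @ 7: {1,2,3,4,6,7,8,9,10,11}  (accept∈set)
'a' @ 8: {}  — no active states
rest 'cec' ignored (set empty)
end set {} — state 1 not in

Answer: REJECT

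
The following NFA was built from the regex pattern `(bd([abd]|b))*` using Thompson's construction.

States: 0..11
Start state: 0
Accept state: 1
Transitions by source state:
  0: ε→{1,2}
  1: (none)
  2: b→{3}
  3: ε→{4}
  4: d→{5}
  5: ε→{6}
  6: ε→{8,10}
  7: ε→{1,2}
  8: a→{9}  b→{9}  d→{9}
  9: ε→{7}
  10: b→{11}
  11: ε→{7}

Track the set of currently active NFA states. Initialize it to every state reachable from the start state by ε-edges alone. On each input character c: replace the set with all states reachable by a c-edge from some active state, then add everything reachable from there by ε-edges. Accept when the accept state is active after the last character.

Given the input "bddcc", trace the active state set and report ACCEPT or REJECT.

start: ε-closure({0}) = {0,1,2}
'b' @ 1: {3,4}
'd' @ 2: {5,6,8,10}
'd' @ 3: {1,2,7,9}  (accept∈set)
'c' @ 4: {}  — state set empty
rest 'c' ignored (set empty)
final: {}; accept 1 not in set

Answer: REJECT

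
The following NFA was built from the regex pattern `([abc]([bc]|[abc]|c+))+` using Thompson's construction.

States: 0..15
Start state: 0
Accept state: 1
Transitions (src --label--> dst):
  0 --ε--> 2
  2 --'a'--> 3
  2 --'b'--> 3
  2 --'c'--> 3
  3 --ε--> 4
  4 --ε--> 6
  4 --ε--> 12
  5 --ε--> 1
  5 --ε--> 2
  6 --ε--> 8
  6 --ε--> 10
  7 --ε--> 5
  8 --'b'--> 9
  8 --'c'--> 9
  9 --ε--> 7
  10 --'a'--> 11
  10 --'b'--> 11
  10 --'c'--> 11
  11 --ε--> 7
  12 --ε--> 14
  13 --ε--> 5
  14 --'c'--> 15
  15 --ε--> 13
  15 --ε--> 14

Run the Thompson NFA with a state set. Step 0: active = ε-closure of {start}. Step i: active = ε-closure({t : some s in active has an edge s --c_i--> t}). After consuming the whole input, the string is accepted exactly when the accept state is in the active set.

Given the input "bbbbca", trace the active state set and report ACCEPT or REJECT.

S₀ = ε-closure({0}) = {0,2}
'b' @ 1: {3,4,6,8,10,12,14}
'b' @ 2: {1,2,5,7,9,11}  [accepting]
'b' @ 3: {3,4,6,8,10,12,14}
'b' @ 4: {1,2,5,7,9,11}  [accepting]
'c' @ 5: {3,4,6,8,10,12,14}
'a' @ 6: {1,2,5,7,11}  [accepting]
after full input: {1,2,5,7,11}  (accept=1 in)

Answer: ACCEPT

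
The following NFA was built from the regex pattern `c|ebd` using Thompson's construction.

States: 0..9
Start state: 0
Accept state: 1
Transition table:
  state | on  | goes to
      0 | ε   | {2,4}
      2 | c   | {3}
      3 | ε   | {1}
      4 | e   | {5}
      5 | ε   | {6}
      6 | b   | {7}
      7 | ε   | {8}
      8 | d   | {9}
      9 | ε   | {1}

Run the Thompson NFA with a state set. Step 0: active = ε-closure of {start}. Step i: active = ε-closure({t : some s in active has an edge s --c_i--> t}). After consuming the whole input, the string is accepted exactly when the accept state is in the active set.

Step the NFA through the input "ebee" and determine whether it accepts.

start: ε-closure({0}) = {0,2,4}
'e' @ 1: {5,6}
'b' @ 2: {7,8}
'e' @ 3: {}  — state set empty
rest 'e' ignored (set empty)
end set {} — state 1 not in

Answer: REJECT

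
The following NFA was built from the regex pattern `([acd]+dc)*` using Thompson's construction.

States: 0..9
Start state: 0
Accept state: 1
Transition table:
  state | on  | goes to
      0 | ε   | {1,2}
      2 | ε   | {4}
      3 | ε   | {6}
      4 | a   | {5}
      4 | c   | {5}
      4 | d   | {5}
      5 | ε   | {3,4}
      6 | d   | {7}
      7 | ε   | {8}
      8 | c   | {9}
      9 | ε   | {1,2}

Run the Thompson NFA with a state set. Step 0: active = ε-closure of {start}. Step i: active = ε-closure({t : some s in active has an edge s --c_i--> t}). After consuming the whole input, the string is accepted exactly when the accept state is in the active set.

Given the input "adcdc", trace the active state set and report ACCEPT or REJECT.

Answer: ACCEPT

Trace:
initial (ε-close {0}): {0,1,2,4}
'a' @ 1: {3,4,5,6}
'd' @ 2: {3,4,5,6,7,8}
'c' @ 3: {1,2,3,4,5,6,9}  ✓accept
'd' @ 4: {3,4,5,6,7,8}
'c' @ 5: {1,2,3,4,5,6,9}  ✓accept
after full input: {1,2,3,4,5,6,9}  (accept=1 in)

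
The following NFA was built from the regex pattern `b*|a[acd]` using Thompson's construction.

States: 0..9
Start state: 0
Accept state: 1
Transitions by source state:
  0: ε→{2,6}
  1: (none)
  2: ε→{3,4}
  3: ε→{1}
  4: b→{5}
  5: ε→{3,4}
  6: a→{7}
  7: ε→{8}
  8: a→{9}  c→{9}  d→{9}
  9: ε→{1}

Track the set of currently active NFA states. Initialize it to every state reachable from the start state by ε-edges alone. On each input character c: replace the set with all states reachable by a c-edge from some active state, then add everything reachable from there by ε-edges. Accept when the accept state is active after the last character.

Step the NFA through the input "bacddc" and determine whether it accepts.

initial (ε-close {0}): {0,1,2,3,4,6}
'b' @ 1: {1,3,4,5}  (accept∈set)
'a' @ 2: {}  — dead — no transitions
rest 'cddc' ignored (set empty)
after full input: {}  (accept=1 not in)

Answer: REJECT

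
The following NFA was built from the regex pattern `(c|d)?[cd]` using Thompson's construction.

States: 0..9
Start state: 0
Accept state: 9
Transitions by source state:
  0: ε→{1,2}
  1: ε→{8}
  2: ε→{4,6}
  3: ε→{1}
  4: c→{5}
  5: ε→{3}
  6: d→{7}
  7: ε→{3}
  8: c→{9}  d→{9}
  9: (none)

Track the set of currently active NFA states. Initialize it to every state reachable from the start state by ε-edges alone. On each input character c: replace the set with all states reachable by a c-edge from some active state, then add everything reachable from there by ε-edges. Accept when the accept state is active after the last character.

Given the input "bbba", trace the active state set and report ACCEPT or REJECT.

initial (ε-close {0}): {0,1,2,4,6,8}
'b' @ 1: {}  — state set empty
rest 'bba' ignored (set empty)
after full input: {}  (accept=9 not in)

Answer: REJECT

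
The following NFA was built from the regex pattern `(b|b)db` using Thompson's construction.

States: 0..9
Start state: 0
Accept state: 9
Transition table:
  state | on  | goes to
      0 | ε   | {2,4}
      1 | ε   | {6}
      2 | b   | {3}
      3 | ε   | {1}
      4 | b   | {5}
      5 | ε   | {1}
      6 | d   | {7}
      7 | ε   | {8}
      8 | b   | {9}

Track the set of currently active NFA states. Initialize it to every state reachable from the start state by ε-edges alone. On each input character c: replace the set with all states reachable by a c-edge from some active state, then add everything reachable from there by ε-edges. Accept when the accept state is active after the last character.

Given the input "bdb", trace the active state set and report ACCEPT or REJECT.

initial (ε-close {0}): {0,2,4}
'b' @ 1: {1,3,5,6}
'd' @ 2: {7,8}
'b' @ 3: {9}  [accepting]
final: {9}; accept 9 in set

Answer: ACCEPT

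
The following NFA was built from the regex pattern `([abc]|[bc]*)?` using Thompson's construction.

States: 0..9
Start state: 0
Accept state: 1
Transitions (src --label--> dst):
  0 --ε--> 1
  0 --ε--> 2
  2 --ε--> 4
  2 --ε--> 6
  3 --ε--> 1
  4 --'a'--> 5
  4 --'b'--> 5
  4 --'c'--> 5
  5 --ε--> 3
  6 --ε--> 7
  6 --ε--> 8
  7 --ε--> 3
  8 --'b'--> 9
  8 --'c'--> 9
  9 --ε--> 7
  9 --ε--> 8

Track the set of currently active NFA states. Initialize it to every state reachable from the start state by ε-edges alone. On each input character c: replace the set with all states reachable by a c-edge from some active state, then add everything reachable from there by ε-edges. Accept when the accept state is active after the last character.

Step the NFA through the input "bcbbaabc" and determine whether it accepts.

Answer: REJECT

Steps:
S₀ = ε-closure({0}) = {0,1,2,3,4,6,7,8}
'b' @ 1: {1,3,5,7,8,9}  (accept∈set)
'c' @ 2: {1,3,7,8,9}  (accept∈set)
'b' @ 3: {1,3,7,8,9}  (accept∈set)
'b' @ 4: {1,3,7,8,9}  (accept∈set)
'a' @ 5: {}  — no active states
rest 'abc' ignored (set empty)
after full input: {}  (accept=1 not in)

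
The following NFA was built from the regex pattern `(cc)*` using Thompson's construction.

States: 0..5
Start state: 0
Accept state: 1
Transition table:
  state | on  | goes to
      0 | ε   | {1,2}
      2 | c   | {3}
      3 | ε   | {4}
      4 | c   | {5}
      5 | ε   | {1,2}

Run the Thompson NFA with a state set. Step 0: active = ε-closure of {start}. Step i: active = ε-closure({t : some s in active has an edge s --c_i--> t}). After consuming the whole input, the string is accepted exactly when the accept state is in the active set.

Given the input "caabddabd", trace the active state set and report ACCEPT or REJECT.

S₀ = ε-closure({0}) = {0,1,2}
'c' @ 1: {3,4}
'a' @ 2: {}  — no active states
rest 'abddabd' ignored (set empty)
end set {} — state 1 not in

Answer: REJECT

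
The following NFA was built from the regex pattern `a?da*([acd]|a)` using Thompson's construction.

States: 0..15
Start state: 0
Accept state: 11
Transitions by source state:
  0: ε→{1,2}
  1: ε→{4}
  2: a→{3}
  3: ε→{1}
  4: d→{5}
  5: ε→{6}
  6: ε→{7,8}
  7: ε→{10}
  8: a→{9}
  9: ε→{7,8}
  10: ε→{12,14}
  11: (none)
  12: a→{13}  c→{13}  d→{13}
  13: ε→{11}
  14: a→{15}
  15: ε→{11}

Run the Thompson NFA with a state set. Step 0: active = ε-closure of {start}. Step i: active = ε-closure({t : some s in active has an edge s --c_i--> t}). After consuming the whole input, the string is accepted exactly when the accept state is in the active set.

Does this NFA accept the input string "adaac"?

start: ε-closure({0}) = {0,1,2,4}
'a' @ 1: {1,3,4}
'd' @ 2: {5,6,7,8,10,12,14}
'a' @ 3: {7,8,9,10,11,12,13,14,15}  ✓accept
'a' @ 4: {7,8,9,10,11,12,13,14,15}  ✓accept
'c' @ 5: {11,13}  ✓accept
after full input: {11,13}  (accept=11 in)

Answer: ACCEPT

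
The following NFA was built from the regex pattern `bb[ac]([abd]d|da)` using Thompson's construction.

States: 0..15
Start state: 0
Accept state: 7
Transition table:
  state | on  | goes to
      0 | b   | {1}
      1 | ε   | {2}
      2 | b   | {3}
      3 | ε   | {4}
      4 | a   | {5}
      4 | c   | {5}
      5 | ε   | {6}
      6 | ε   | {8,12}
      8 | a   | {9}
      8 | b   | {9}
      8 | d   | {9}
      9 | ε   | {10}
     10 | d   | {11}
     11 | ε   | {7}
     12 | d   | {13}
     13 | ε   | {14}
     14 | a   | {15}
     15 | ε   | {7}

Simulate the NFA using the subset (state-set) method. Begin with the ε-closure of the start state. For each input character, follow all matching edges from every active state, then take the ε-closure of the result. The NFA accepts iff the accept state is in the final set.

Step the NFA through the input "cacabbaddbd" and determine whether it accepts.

Answer: REJECT

Steps:
start: ε-closure({0}) = {0}
'c' @ 1: {}  — dead — no transitions
rest 'acabbaddbd' ignored (set empty)
after full input: {}  (accept=7 not in)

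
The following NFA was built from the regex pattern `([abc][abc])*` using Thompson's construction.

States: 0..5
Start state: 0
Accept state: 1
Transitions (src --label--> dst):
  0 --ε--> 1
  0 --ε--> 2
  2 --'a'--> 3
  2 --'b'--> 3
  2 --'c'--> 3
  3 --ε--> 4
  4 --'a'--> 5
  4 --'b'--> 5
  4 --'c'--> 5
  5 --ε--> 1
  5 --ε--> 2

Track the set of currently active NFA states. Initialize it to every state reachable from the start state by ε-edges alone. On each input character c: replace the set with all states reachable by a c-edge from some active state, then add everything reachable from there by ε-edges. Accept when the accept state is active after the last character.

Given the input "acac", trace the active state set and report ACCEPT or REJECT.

S₀ = ε-closure({0}) = {0,1,2}
'a' @ 1: {3,4}
'c' @ 2: {1,2,5}  (accept∈set)
'a' @ 3: {3,4}
'c' @ 4: {1,2,5}  (accept∈set)
end set {1,2,5} — state 1 in

Answer: ACCEPT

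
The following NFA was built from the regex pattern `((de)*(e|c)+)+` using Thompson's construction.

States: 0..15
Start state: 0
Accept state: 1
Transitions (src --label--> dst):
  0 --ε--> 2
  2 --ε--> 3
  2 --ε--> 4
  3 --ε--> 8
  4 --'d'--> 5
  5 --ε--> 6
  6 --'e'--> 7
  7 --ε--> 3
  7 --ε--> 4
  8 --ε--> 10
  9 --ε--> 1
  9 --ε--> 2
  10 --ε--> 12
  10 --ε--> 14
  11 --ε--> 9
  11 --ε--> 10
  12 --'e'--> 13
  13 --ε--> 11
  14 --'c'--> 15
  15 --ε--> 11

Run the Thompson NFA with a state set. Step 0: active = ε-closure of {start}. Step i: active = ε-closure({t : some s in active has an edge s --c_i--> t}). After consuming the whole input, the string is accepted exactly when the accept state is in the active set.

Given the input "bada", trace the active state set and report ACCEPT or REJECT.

initial (ε-close {0}): {0,2,3,4,8,10,12,14}
'b' @ 1: {}  — dead — no transitions
rest 'ada' ignored (set empty)
final: {}; accept 1 not in set

Answer: REJECT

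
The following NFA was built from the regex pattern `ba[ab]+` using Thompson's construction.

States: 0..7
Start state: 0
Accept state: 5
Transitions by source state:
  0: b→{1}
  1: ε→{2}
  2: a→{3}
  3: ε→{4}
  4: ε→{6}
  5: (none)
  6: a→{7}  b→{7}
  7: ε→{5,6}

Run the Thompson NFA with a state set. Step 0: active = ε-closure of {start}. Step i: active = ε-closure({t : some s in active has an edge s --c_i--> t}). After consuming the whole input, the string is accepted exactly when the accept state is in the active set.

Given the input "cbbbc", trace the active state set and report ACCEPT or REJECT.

S₀ = ε-closure({0}) = {0}
'c' @ 1: {}  — no active states
rest 'bbbc' ignored (set empty)
after full input: {}  (accept=5 not in)

Answer: REJECT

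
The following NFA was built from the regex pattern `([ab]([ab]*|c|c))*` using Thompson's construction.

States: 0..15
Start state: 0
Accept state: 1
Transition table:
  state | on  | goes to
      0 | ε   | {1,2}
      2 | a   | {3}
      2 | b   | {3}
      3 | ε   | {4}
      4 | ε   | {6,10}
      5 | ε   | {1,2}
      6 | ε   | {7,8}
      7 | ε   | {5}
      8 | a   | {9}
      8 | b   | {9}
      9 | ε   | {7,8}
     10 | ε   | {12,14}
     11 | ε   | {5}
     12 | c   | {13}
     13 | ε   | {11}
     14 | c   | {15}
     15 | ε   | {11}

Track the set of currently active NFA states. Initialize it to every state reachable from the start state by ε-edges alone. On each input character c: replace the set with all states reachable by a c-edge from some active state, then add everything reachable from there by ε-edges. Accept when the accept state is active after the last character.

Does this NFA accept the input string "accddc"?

S₀ = ε-closure({0}) = {0,1,2}
'a' @ 1: {1,2,3,4,5,6,7,8,10,12,14}  [accepting]
'c' @ 2: {1,2,5,11,13,15}  [accepting]
'c' @ 3: {}  — no active states
rest 'ddc' ignored (set empty)
end set {} — state 1 not in

Answer: REJECT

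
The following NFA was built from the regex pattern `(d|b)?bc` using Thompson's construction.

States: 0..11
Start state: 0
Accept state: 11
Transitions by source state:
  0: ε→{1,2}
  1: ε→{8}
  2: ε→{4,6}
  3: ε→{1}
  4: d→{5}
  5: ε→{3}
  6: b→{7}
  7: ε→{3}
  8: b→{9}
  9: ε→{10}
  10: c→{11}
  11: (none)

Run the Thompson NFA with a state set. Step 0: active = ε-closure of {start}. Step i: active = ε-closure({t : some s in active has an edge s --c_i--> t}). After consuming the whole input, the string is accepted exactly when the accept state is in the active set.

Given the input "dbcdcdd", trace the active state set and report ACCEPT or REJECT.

S₀ = ε-closure({0}) = {0,1,2,4,6,8}
'd' @ 1: {1,3,5,8}
'b' @ 2: {9,10}
'c' @ 3: {11}  (accept∈set)
'd' @ 4: {}  — state set empty
rest 'cdd' ignored (set empty)
end set {} — state 11 not in

Answer: REJECT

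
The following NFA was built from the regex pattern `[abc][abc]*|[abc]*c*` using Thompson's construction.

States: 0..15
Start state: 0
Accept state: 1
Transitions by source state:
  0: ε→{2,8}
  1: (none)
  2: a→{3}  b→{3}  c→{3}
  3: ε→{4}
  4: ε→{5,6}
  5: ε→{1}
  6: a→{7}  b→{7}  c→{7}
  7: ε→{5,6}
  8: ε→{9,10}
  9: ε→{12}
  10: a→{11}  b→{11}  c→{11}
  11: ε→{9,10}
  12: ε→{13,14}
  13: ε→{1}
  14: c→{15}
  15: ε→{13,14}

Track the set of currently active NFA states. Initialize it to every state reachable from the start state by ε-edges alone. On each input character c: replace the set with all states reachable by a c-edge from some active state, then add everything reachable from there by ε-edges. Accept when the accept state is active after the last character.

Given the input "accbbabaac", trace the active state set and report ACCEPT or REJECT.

Answer: ACCEPT

Trace:
S₀ = ε-closure({0}) = {0,1,2,8,9,10,12,13,14}
'a' @ 1: {1,3,4,5,6,9,10,11,12,13,14}  (accept∈set)
'c' @ 2: {1,5,6,7,9,10,11,12,13,14,15}  (accept∈set)
'c' @ 3: {1,5,6,7,9,10,11,12,13,14,15}  (accept∈set)
'b' @ 4: {1,5,6,7,9,10,11,12,13,14}  (accept∈set)
'b' @ 5: {1,5,6,7,9,10,11,12,13,14}  (accept∈set)
'a' @ 6: {1,5,6,7,9,10,11,12,13,14}  (accept∈set)
'b' @ 7: {1,5,6,7,9,10,11,12,13,14}  (accept∈set)
'a' @ 8: {1,5,6,7,9,10,11,12,13,14}  (accept∈set)
'a' @ 9: {1,5,6,7,9,10,11,12,13,14}  (accept∈set)
'c' @ 10: {1,5,6,7,9,10,11,12,13,14,15}  (accept∈set)
after full input: {1,5,6,7,9,10,11,12,13,14,15}  (accept=1 in)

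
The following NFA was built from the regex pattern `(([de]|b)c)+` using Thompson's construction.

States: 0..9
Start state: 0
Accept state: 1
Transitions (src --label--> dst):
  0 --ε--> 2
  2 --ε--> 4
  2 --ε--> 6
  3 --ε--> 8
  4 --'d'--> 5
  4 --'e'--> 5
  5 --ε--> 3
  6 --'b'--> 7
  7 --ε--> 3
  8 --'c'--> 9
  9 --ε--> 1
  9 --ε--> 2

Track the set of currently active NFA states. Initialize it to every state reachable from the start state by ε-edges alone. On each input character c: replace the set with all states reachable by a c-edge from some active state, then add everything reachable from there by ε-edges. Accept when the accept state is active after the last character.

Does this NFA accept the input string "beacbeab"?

S₀ = ε-closure({0}) = {0,2,4,6}
'b' @ 1: {3,7,8}
'e' @ 2: {}  — state set empty
rest 'acbeab' ignored (set empty)
after full input: {}  (accept=1 not in)

Answer: REJECT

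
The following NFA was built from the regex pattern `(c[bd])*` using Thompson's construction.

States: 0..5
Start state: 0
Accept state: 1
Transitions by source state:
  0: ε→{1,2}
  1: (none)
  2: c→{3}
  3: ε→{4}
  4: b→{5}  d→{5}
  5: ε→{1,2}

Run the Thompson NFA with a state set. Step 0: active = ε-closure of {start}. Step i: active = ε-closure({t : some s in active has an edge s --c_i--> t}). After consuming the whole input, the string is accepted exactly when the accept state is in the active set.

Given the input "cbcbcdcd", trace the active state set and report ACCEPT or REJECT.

Answer: ACCEPT

Derivation:
S₀ = ε-closure({0}) = {0,1,2}
'c' @ 1: {3,4}
'b' @ 2: {1,2,5}  (accept∈set)
'c' @ 3: {3,4}
'b' @ 4: {1,2,5}  (accept∈set)
'c' @ 5: {3,4}
'd' @ 6: {1,2,5}  (accept∈set)
'c' @ 7: {3,4}
'd' @ 8: {1,2,5}  (accept∈set)
end set {1,2,5} — state 1 in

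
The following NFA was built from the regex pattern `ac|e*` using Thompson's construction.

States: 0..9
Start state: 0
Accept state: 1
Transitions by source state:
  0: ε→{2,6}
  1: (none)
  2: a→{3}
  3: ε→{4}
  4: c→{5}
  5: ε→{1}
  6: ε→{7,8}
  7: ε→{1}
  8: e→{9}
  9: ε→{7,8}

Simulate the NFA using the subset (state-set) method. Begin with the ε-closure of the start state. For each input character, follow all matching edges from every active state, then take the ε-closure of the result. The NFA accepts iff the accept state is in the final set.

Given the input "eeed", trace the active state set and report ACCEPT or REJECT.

Answer: REJECT

Trace:
start: ε-closure({0}) = {0,1,2,6,7,8}
'e' @ 1: {1,7,8,9}  [accepting]
'e' @ 2: {1,7,8,9}  [accepting]
'e' @ 3: {1,7,8,9}  [accepting]
'd' @ 4: {}  — dead — no transitions
after full input: {}  (accept=1 not in)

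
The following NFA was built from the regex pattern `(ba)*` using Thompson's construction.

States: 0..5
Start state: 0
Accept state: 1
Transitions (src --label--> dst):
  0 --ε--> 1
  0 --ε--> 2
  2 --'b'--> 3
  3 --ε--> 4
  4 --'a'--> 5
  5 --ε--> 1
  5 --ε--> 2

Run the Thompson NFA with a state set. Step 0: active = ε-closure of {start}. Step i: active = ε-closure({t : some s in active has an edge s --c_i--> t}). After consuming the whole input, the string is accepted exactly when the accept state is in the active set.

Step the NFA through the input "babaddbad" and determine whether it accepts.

Answer: REJECT

Trace:
initial (ε-close {0}): {0,1,2}
'b' @ 1: {3,4}
'a' @ 2: {1,2,5}  ✓accept
'b' @ 3: {3,4}
'a' @ 4: {1,2,5}  ✓accept
'd' @ 5: {}  — state set empty
rest 'dbad' ignored (set empty)
after full input: {}  (accept=1 not in)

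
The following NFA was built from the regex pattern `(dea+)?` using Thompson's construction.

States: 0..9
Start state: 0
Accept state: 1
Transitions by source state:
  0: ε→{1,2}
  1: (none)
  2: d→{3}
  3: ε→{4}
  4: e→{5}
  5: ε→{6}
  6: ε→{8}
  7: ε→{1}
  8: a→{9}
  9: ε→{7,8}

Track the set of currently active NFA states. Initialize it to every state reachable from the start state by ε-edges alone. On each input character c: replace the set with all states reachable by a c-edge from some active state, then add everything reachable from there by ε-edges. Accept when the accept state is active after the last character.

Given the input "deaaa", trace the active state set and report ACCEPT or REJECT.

Answer: ACCEPT

Steps:
initial (ε-close {0}): {0,1,2}
'd' @ 1: {3,4}
'e' @ 2: {5,6,8}
'a' @ 3: {1,7,8,9}  (accept∈set)
'a' @ 4: {1,7,8,9}  (accept∈set)
'a' @ 5: {1,7,8,9}  (accept∈set)
end set {1,7,8,9} — state 1 in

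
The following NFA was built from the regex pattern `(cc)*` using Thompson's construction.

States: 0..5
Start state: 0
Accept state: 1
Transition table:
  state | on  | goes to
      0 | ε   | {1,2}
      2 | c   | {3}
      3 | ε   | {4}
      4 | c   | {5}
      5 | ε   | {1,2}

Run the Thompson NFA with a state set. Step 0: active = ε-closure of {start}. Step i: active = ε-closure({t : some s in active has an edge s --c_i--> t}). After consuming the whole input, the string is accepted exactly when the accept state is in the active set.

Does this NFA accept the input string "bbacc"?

Answer: REJECT

Trace:
S₀ = ε-closure({0}) = {0,1,2}
'b' @ 1: {}  — dead — no transitions
rest 'bacc' ignored (set empty)
end set {} — state 1 not in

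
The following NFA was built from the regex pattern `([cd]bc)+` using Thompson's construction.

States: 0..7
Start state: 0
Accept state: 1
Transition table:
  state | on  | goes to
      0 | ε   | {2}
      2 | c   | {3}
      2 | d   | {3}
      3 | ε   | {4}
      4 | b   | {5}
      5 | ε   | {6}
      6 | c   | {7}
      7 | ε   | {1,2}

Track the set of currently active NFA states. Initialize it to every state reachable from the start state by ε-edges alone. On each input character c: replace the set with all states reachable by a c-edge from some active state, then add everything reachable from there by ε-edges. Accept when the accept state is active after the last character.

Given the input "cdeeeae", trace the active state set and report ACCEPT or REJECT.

Answer: REJECT

Derivation:
S₀ = ε-closure({0}) = {0,2}
'c' @ 1: {3,4}
'd' @ 2: {}  — dead — no transitions
rest 'eeeae' ignored (set empty)
final: {}; accept 1 not in set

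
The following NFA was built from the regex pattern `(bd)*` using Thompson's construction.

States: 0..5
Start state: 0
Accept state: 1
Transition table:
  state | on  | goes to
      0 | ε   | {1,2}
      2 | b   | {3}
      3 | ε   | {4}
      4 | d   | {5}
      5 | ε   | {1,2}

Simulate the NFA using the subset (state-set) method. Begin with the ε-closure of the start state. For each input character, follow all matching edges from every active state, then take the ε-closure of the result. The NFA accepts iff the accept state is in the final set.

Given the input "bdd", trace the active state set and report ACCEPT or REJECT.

Answer: REJECT

Trace:
start: ε-closure({0}) = {0,1,2}
'b' @ 1: {3,4}
'd' @ 2: {1,2,5}  [accepting]
'd' @ 3: {}  — no active states
final: {}; accept 1 not in set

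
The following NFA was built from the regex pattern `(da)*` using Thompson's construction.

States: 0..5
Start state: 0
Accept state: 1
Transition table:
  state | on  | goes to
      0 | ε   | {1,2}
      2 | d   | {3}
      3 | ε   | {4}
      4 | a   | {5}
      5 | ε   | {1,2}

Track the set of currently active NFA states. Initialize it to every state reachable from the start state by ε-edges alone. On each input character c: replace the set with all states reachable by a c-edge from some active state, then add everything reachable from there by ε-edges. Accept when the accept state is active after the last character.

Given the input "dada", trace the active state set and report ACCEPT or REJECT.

Answer: ACCEPT

Derivation:
start: ε-closure({0}) = {0,1,2}
'd' @ 1: {3,4}
'a' @ 2: {1,2,5}  (accept∈set)
'd' @ 3: {3,4}
'a' @ 4: {1,2,5}  (accept∈set)
after full input: {1,2,5}  (accept=1 in)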